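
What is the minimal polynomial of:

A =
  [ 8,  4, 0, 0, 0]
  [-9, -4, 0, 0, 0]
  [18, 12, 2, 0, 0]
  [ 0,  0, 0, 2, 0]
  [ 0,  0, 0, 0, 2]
x^2 - 4*x + 4

The characteristic polynomial is χ_A(x) = (x - 2)^5, so the eigenvalues are known. The minimal polynomial is
  m_A(x) = Π_λ (x − λ)^{k_λ}
where k_λ is the size of the *largest* Jordan block for λ (equivalently, the smallest k with (A − λI)^k v = 0 for every generalised eigenvector v of λ).

  λ = 2: largest Jordan block has size 2, contributing (x − 2)^2

So m_A(x) = (x - 2)^2 = x^2 - 4*x + 4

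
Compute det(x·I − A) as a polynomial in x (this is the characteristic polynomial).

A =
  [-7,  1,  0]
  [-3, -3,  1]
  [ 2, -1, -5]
x^3 + 15*x^2 + 75*x + 125

Expanding det(x·I − A) (e.g. by cofactor expansion or by noting that A is similar to its Jordan form J, which has the same characteristic polynomial as A) gives
  χ_A(x) = x^3 + 15*x^2 + 75*x + 125
which factors as (x + 5)^3. The eigenvalues (with algebraic multiplicities) are λ = -5 with multiplicity 3.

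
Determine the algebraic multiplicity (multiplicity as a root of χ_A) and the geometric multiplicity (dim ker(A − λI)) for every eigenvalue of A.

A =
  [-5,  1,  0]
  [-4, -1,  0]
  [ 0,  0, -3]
λ = -3: alg = 3, geom = 2

Step 1 — factor the characteristic polynomial to read off the algebraic multiplicities:
  χ_A(x) = (x + 3)^3

Step 2 — compute geometric multiplicities via the rank-nullity identity g(λ) = n − rank(A − λI):
  rank(A − (-3)·I) = 1, so dim ker(A − (-3)·I) = n − 1 = 2

Summary:
  λ = -3: algebraic multiplicity = 3, geometric multiplicity = 2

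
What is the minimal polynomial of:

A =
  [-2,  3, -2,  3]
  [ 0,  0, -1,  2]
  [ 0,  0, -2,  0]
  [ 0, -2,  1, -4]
x^2 + 4*x + 4

The characteristic polynomial is χ_A(x) = (x + 2)^4, so the eigenvalues are known. The minimal polynomial is
  m_A(x) = Π_λ (x − λ)^{k_λ}
where k_λ is the size of the *largest* Jordan block for λ (equivalently, the smallest k with (A − λI)^k v = 0 for every generalised eigenvector v of λ).

  λ = -2: largest Jordan block has size 2, contributing (x + 2)^2

So m_A(x) = (x + 2)^2 = x^2 + 4*x + 4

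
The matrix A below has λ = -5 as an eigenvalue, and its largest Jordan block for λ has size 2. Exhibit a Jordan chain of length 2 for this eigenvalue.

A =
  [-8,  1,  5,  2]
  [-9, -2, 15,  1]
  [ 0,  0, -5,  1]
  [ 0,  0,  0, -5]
A Jordan chain for λ = -5 of length 2:
v_1 = (-3, -9, 0, 0)ᵀ
v_2 = (1, 0, 0, 0)ᵀ

Let N = A − (-5)·I. We want v_2 with N^2 v_2 = 0 but N^1 v_2 ≠ 0; then v_{j-1} := N · v_j for j = 2, …, 2.

Pick v_2 = (1, 0, 0, 0)ᵀ.
Then v_1 = N · v_2 = (-3, -9, 0, 0)ᵀ.

Sanity check: (A − (-5)·I) v_1 = (0, 0, 0, 0)ᵀ = 0. ✓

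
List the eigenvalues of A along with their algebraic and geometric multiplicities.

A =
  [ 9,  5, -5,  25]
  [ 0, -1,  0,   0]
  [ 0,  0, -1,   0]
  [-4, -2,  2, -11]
λ = -1: alg = 4, geom = 3

Step 1 — factor the characteristic polynomial to read off the algebraic multiplicities:
  χ_A(x) = (x + 1)^4

Step 2 — compute geometric multiplicities via the rank-nullity identity g(λ) = n − rank(A − λI):
  rank(A − (-1)·I) = 1, so dim ker(A − (-1)·I) = n − 1 = 3

Summary:
  λ = -1: algebraic multiplicity = 4, geometric multiplicity = 3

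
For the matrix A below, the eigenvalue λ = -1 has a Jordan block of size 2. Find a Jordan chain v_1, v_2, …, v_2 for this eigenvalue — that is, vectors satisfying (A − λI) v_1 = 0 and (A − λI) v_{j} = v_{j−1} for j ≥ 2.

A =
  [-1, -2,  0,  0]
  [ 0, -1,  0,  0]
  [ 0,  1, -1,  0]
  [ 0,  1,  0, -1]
A Jordan chain for λ = -1 of length 2:
v_1 = (-2, 0, 1, 1)ᵀ
v_2 = (0, 1, 0, 0)ᵀ

Let N = A − (-1)·I. We want v_2 with N^2 v_2 = 0 but N^1 v_2 ≠ 0; then v_{j-1} := N · v_j for j = 2, …, 2.

Pick v_2 = (0, 1, 0, 0)ᵀ.
Then v_1 = N · v_2 = (-2, 0, 1, 1)ᵀ.

Sanity check: (A − (-1)·I) v_1 = (0, 0, 0, 0)ᵀ = 0. ✓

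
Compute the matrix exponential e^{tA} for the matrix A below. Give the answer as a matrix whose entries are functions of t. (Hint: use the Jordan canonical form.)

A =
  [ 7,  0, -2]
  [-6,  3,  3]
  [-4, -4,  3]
e^{tA} =
  [8*t*exp(5*t) - 2*exp(5*t) + 3*exp(3*t), 4*t*exp(5*t) - 2*exp(5*t) + 2*exp(3*t), -2*t*exp(5*t)]
  [-12*t*exp(5*t) + 3*exp(5*t) - 3*exp(3*t), -6*t*exp(5*t) + 3*exp(5*t) - 2*exp(3*t), 3*t*exp(5*t)]
  [8*t*exp(5*t) - 6*exp(5*t) + 6*exp(3*t), 4*t*exp(5*t) - 4*exp(5*t) + 4*exp(3*t), -2*t*exp(5*t) + exp(5*t)]

Strategy: write A = P · J · P⁻¹ where J is a Jordan canonical form, so e^{tA} = P · e^{tJ} · P⁻¹, and e^{tJ} can be computed block-by-block.

A has Jordan form
J =
  [3, 0, 0]
  [0, 5, 1]
  [0, 0, 5]
(up to reordering of blocks).

Per-block formulas:
  For a 2×2 Jordan block J_2(5): exp(t · J_2(5)) = e^(5t)·(I + t·N), where N is the 2×2 nilpotent shift.
  For a 1×1 block at λ = 3: exp(t · [3]) = [e^(3t)].

After assembling e^{tJ} and conjugating by P, we get:

e^{tA} =
  [8*t*exp(5*t) - 2*exp(5*t) + 3*exp(3*t), 4*t*exp(5*t) - 2*exp(5*t) + 2*exp(3*t), -2*t*exp(5*t)]
  [-12*t*exp(5*t) + 3*exp(5*t) - 3*exp(3*t), -6*t*exp(5*t) + 3*exp(5*t) - 2*exp(3*t), 3*t*exp(5*t)]
  [8*t*exp(5*t) - 6*exp(5*t) + 6*exp(3*t), 4*t*exp(5*t) - 4*exp(5*t) + 4*exp(3*t), -2*t*exp(5*t) + exp(5*t)]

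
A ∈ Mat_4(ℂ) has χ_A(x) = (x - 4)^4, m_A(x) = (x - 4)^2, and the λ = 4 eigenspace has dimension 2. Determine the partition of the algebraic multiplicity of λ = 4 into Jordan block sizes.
Block sizes for λ = 4: [2, 2]

Step 1 — from the characteristic polynomial, algebraic multiplicity of λ = 4 is 4. From dim ker(A − (4)·I) = 2, there are exactly 2 Jordan blocks for λ = 4.
Step 2 — from the minimal polynomial, the factor (x − 4)^2 tells us the largest block for λ = 4 has size 2.
Step 3 — with total size 4, 2 blocks, and largest block 2, the block sizes (in nonincreasing order) are [2, 2].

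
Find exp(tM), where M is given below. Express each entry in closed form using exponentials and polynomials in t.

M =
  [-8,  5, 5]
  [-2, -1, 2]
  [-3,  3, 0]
e^{tM} =
  [-5*t*exp(-3*t) + exp(-3*t), 5*t*exp(-3*t), 5*t*exp(-3*t)]
  [-2*t*exp(-3*t), 2*t*exp(-3*t) + exp(-3*t), 2*t*exp(-3*t)]
  [-3*t*exp(-3*t), 3*t*exp(-3*t), 3*t*exp(-3*t) + exp(-3*t)]

Strategy: write M = P · J · P⁻¹ where J is a Jordan canonical form, so e^{tM} = P · e^{tJ} · P⁻¹, and e^{tJ} can be computed block-by-block.

M has Jordan form
J =
  [-3,  1,  0]
  [ 0, -3,  0]
  [ 0,  0, -3]
(up to reordering of blocks).

Per-block formulas:
  For a 2×2 Jordan block J_2(-3): exp(t · J_2(-3)) = e^(-3t)·(I + t·N), where N is the 2×2 nilpotent shift.
  For a 1×1 block at λ = -3: exp(t · [-3]) = [e^(-3t)].

After assembling e^{tJ} and conjugating by P, we get:

e^{tM} =
  [-5*t*exp(-3*t) + exp(-3*t), 5*t*exp(-3*t), 5*t*exp(-3*t)]
  [-2*t*exp(-3*t), 2*t*exp(-3*t) + exp(-3*t), 2*t*exp(-3*t)]
  [-3*t*exp(-3*t), 3*t*exp(-3*t), 3*t*exp(-3*t) + exp(-3*t)]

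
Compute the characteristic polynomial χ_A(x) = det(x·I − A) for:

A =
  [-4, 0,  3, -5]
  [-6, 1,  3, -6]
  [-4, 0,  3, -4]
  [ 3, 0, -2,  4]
x^4 - 4*x^3 + 6*x^2 - 4*x + 1

Expanding det(x·I − A) (e.g. by cofactor expansion or by noting that A is similar to its Jordan form J, which has the same characteristic polynomial as A) gives
  χ_A(x) = x^4 - 4*x^3 + 6*x^2 - 4*x + 1
which factors as (x - 1)^4. The eigenvalues (with algebraic multiplicities) are λ = 1 with multiplicity 4.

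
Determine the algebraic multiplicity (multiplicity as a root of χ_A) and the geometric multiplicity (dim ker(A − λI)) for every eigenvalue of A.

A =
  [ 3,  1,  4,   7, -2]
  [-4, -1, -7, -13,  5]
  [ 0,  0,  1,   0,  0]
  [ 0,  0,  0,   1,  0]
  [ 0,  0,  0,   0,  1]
λ = 1: alg = 5, geom = 3

Step 1 — factor the characteristic polynomial to read off the algebraic multiplicities:
  χ_A(x) = (x - 1)^5

Step 2 — compute geometric multiplicities via the rank-nullity identity g(λ) = n − rank(A − λI):
  rank(A − (1)·I) = 2, so dim ker(A − (1)·I) = n − 2 = 3

Summary:
  λ = 1: algebraic multiplicity = 5, geometric multiplicity = 3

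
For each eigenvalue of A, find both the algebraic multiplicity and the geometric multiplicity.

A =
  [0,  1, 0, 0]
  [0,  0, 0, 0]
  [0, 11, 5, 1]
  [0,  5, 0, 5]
λ = 0: alg = 2, geom = 1; λ = 5: alg = 2, geom = 1

Step 1 — factor the characteristic polynomial to read off the algebraic multiplicities:
  χ_A(x) = x^2*(x - 5)^2

Step 2 — compute geometric multiplicities via the rank-nullity identity g(λ) = n − rank(A − λI):
  rank(A − (0)·I) = 3, so dim ker(A − (0)·I) = n − 3 = 1
  rank(A − (5)·I) = 3, so dim ker(A − (5)·I) = n − 3 = 1

Summary:
  λ = 0: algebraic multiplicity = 2, geometric multiplicity = 1
  λ = 5: algebraic multiplicity = 2, geometric multiplicity = 1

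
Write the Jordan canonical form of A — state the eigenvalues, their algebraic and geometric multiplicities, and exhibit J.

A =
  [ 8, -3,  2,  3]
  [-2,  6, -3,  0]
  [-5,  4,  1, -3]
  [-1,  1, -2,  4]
J_1(4) ⊕ J_3(5)

The characteristic polynomial is
  det(x·I − A) = x^4 - 19*x^3 + 135*x^2 - 425*x + 500 = (x - 5)^3*(x - 4)

Eigenvalues and multiplicities (the geometric multiplicity of λ is n − rank(A − λI), which equals the number of Jordan blocks for λ):
  λ = 4: algebraic multiplicity = 1, geometric multiplicity = 1
  λ = 5: algebraic multiplicity = 3, geometric multiplicity = 1

Determining the block sizes for each eigenvalue:
  λ = 4: one block (gm = 1), so the single block has size am = 1 → block sizes [1]
  λ = 5: one block (gm = 1), so the single block has size am = 3 → block sizes [3]

Assembling the blocks gives a Jordan form
J =
  [4, 0, 0, 0]
  [0, 5, 1, 0]
  [0, 0, 5, 1]
  [0, 0, 0, 5]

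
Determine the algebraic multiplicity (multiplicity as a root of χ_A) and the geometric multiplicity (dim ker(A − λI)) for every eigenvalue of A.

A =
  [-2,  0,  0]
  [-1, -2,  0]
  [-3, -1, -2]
λ = -2: alg = 3, geom = 1

Step 1 — factor the characteristic polynomial to read off the algebraic multiplicities:
  χ_A(x) = (x + 2)^3

Step 2 — compute geometric multiplicities via the rank-nullity identity g(λ) = n − rank(A − λI):
  rank(A − (-2)·I) = 2, so dim ker(A − (-2)·I) = n − 2 = 1

Summary:
  λ = -2: algebraic multiplicity = 3, geometric multiplicity = 1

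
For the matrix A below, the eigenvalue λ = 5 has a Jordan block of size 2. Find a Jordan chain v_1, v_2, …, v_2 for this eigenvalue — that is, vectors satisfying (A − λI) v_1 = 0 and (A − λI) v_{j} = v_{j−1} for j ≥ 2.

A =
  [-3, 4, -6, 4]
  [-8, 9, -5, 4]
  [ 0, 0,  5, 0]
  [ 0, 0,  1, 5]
A Jordan chain for λ = 5 of length 2:
v_1 = (-2, -3, 0, -1)ᵀ
v_2 = (1, 0, -1, 0)ᵀ

Let N = A − (5)·I. We want v_2 with N^2 v_2 = 0 but N^1 v_2 ≠ 0; then v_{j-1} := N · v_j for j = 2, …, 2.

Pick v_2 = (1, 0, -1, 0)ᵀ.
Then v_1 = N · v_2 = (-2, -3, 0, -1)ᵀ.

Sanity check: (A − (5)·I) v_1 = (0, 0, 0, 0)ᵀ = 0. ✓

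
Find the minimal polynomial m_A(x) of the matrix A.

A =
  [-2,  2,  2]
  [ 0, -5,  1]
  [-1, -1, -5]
x^3 + 12*x^2 + 48*x + 64

The characteristic polynomial is χ_A(x) = (x + 4)^3, so the eigenvalues are known. The minimal polynomial is
  m_A(x) = Π_λ (x − λ)^{k_λ}
where k_λ is the size of the *largest* Jordan block for λ (equivalently, the smallest k with (A − λI)^k v = 0 for every generalised eigenvector v of λ).

  λ = -4: largest Jordan block has size 3, contributing (x + 4)^3

So m_A(x) = (x + 4)^3 = x^3 + 12*x^2 + 48*x + 64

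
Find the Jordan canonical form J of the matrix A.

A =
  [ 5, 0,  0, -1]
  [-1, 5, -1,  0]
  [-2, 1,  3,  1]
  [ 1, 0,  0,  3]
J_2(4) ⊕ J_2(4)

The characteristic polynomial is
  det(x·I − A) = x^4 - 16*x^3 + 96*x^2 - 256*x + 256 = (x - 4)^4

Eigenvalues and multiplicities (the geometric multiplicity of λ is n − rank(A − λI), which equals the number of Jordan blocks for λ):
  λ = 4: algebraic multiplicity = 4, geometric multiplicity = 2

Determining the block sizes for each eigenvalue:
  λ = 4: with am = 4 and gm = 2, the partition is not yet determined (e.g. several partitions of 4 into 2 parts exist). Let N = A − (4)·I. Computing rank(N^1) = 2, rank(N^2) = 0; the number of blocks of size ≥ j is rank(N^{j−1}) − rank(N^j), giving [2, 2]. So we have 2 block(s) of size 2 → block sizes [2, 2]

Assembling the blocks gives a Jordan form
J =
  [4, 1, 0, 0]
  [0, 4, 0, 0]
  [0, 0, 4, 1]
  [0, 0, 0, 4]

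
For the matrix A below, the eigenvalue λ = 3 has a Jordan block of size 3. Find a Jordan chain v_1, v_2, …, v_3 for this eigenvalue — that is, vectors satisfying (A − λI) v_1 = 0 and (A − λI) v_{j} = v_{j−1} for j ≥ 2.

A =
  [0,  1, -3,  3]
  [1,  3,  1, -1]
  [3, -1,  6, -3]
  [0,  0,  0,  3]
A Jordan chain for λ = 3 of length 3:
v_1 = (1, 0, -1, 0)ᵀ
v_2 = (-3, 1, 3, 0)ᵀ
v_3 = (1, 0, 0, 0)ᵀ

Let N = A − (3)·I. We want v_3 with N^3 v_3 = 0 but N^2 v_3 ≠ 0; then v_{j-1} := N · v_j for j = 3, …, 2.

Pick v_3 = (1, 0, 0, 0)ᵀ.
Then v_2 = N · v_3 = (-3, 1, 3, 0)ᵀ.
Then v_1 = N · v_2 = (1, 0, -1, 0)ᵀ.

Sanity check: (A − (3)·I) v_1 = (0, 0, 0, 0)ᵀ = 0. ✓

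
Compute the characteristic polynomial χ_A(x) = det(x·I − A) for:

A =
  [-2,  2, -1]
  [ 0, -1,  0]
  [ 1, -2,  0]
x^3 + 3*x^2 + 3*x + 1

Expanding det(x·I − A) (e.g. by cofactor expansion or by noting that A is similar to its Jordan form J, which has the same characteristic polynomial as A) gives
  χ_A(x) = x^3 + 3*x^2 + 3*x + 1
which factors as (x + 1)^3. The eigenvalues (with algebraic multiplicities) are λ = -1 with multiplicity 3.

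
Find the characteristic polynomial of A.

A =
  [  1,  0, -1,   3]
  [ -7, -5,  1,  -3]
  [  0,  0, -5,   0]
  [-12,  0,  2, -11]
x^4 + 20*x^3 + 150*x^2 + 500*x + 625

Expanding det(x·I − A) (e.g. by cofactor expansion or by noting that A is similar to its Jordan form J, which has the same characteristic polynomial as A) gives
  χ_A(x) = x^4 + 20*x^3 + 150*x^2 + 500*x + 625
which factors as (x + 5)^4. The eigenvalues (with algebraic multiplicities) are λ = -5 with multiplicity 4.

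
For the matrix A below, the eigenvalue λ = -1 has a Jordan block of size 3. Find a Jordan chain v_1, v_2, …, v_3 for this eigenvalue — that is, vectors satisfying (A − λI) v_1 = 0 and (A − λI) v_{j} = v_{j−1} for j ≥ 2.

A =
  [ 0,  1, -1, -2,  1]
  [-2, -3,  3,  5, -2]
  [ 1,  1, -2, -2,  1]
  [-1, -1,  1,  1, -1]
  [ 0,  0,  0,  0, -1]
A Jordan chain for λ = -1 of length 3:
v_1 = (1, -2, 1, -1, 0)ᵀ
v_2 = (-1, 3, -1, 1, 0)ᵀ
v_3 = (0, 0, 1, 0, 0)ᵀ

Let N = A − (-1)·I. We want v_3 with N^3 v_3 = 0 but N^2 v_3 ≠ 0; then v_{j-1} := N · v_j for j = 3, …, 2.

Pick v_3 = (0, 0, 1, 0, 0)ᵀ.
Then v_2 = N · v_3 = (-1, 3, -1, 1, 0)ᵀ.
Then v_1 = N · v_2 = (1, -2, 1, -1, 0)ᵀ.

Sanity check: (A − (-1)·I) v_1 = (0, 0, 0, 0, 0)ᵀ = 0. ✓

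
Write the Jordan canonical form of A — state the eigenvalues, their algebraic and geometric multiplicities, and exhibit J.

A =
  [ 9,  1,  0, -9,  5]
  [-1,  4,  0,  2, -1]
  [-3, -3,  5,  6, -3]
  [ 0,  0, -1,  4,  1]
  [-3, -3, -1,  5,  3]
J_3(5) ⊕ J_2(5)

The characteristic polynomial is
  det(x·I − A) = x^5 - 25*x^4 + 250*x^3 - 1250*x^2 + 3125*x - 3125 = (x - 5)^5

Eigenvalues and multiplicities (the geometric multiplicity of λ is n − rank(A − λI), which equals the number of Jordan blocks for λ):
  λ = 5: algebraic multiplicity = 5, geometric multiplicity = 2

Determining the block sizes for each eigenvalue:
  λ = 5: with am = 5 and gm = 2, the partition is not yet determined (e.g. several partitions of 5 into 2 parts exist). Let N = A − (5)·I. Computing rank(N^1) = 3, rank(N^2) = 1, rank(N^3) = 0; the number of blocks of size ≥ j is rank(N^{j−1}) − rank(N^j), giving [2, 2, 1]. So we have 1 block(s) of size 3, 1 block(s) of size 2 → block sizes [3, 2]

Assembling the blocks gives a Jordan form
J =
  [5, 1, 0, 0, 0]
  [0, 5, 1, 0, 0]
  [0, 0, 5, 0, 0]
  [0, 0, 0, 5, 1]
  [0, 0, 0, 0, 5]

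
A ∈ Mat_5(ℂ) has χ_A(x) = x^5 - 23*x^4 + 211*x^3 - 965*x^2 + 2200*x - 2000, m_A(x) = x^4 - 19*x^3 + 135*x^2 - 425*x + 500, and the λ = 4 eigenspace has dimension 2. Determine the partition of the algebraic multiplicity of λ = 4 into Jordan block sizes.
Block sizes for λ = 4: [1, 1]

Step 1 — from the characteristic polynomial, algebraic multiplicity of λ = 4 is 2. From dim ker(A − (4)·I) = 2, there are exactly 2 Jordan blocks for λ = 4.
Step 2 — from the minimal polynomial, the factor (x − 4) tells us the largest block for λ = 4 has size 1.
Step 3 — with total size 2, 2 blocks, and largest block 1, the block sizes (in nonincreasing order) are [1, 1].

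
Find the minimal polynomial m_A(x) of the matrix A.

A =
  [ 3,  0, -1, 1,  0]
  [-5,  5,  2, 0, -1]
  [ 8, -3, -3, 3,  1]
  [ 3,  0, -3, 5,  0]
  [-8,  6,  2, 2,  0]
x^3 - 6*x^2 + 12*x - 8

The characteristic polynomial is χ_A(x) = (x - 2)^5, so the eigenvalues are known. The minimal polynomial is
  m_A(x) = Π_λ (x − λ)^{k_λ}
where k_λ is the size of the *largest* Jordan block for λ (equivalently, the smallest k with (A − λI)^k v = 0 for every generalised eigenvector v of λ).

  λ = 2: largest Jordan block has size 3, contributing (x − 2)^3

So m_A(x) = (x - 2)^3 = x^3 - 6*x^2 + 12*x - 8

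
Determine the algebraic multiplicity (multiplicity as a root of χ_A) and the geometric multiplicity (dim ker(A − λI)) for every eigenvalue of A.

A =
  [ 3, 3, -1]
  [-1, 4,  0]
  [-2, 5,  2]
λ = 3: alg = 3, geom = 1

Step 1 — factor the characteristic polynomial to read off the algebraic multiplicities:
  χ_A(x) = (x - 3)^3

Step 2 — compute geometric multiplicities via the rank-nullity identity g(λ) = n − rank(A − λI):
  rank(A − (3)·I) = 2, so dim ker(A − (3)·I) = n − 2 = 1

Summary:
  λ = 3: algebraic multiplicity = 3, geometric multiplicity = 1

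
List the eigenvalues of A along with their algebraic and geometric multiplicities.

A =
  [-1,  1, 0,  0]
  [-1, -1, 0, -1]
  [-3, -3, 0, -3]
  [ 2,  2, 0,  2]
λ = 0: alg = 4, geom = 2

Step 1 — factor the characteristic polynomial to read off the algebraic multiplicities:
  χ_A(x) = x^4

Step 2 — compute geometric multiplicities via the rank-nullity identity g(λ) = n − rank(A − λI):
  rank(A − (0)·I) = 2, so dim ker(A − (0)·I) = n − 2 = 2

Summary:
  λ = 0: algebraic multiplicity = 4, geometric multiplicity = 2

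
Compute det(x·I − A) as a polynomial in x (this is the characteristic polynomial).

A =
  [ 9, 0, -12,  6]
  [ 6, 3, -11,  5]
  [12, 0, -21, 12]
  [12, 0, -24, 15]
x^4 - 6*x^3 + 54*x - 81

Expanding det(x·I − A) (e.g. by cofactor expansion or by noting that A is similar to its Jordan form J, which has the same characteristic polynomial as A) gives
  χ_A(x) = x^4 - 6*x^3 + 54*x - 81
which factors as (x - 3)^3*(x + 3). The eigenvalues (with algebraic multiplicities) are λ = -3 with multiplicity 1, λ = 3 with multiplicity 3.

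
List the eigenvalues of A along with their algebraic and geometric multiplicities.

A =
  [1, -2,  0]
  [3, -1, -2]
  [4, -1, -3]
λ = -1: alg = 3, geom = 1

Step 1 — factor the characteristic polynomial to read off the algebraic multiplicities:
  χ_A(x) = (x + 1)^3

Step 2 — compute geometric multiplicities via the rank-nullity identity g(λ) = n − rank(A − λI):
  rank(A − (-1)·I) = 2, so dim ker(A − (-1)·I) = n − 2 = 1

Summary:
  λ = -1: algebraic multiplicity = 3, geometric multiplicity = 1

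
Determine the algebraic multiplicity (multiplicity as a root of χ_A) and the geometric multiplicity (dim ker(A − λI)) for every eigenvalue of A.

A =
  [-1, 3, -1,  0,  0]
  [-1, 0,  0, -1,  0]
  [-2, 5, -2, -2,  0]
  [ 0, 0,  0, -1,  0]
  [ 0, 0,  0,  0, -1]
λ = -1: alg = 5, geom = 3

Step 1 — factor the characteristic polynomial to read off the algebraic multiplicities:
  χ_A(x) = (x + 1)^5

Step 2 — compute geometric multiplicities via the rank-nullity identity g(λ) = n − rank(A − λI):
  rank(A − (-1)·I) = 2, so dim ker(A − (-1)·I) = n − 2 = 3

Summary:
  λ = -1: algebraic multiplicity = 5, geometric multiplicity = 3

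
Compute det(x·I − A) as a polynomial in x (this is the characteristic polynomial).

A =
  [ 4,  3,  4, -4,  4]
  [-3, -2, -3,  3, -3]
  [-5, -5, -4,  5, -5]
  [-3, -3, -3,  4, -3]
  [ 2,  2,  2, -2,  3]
x^5 - 5*x^4 + 10*x^3 - 10*x^2 + 5*x - 1

Expanding det(x·I − A) (e.g. by cofactor expansion or by noting that A is similar to its Jordan form J, which has the same characteristic polynomial as A) gives
  χ_A(x) = x^5 - 5*x^4 + 10*x^3 - 10*x^2 + 5*x - 1
which factors as (x - 1)^5. The eigenvalues (with algebraic multiplicities) are λ = 1 with multiplicity 5.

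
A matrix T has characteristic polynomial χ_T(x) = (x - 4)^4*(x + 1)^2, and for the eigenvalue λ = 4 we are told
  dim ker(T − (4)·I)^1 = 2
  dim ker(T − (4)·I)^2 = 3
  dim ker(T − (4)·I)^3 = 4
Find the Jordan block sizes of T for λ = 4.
Block sizes for λ = 4: [3, 1]

From the dimensions of kernels of powers, the number of Jordan blocks of size at least j is d_j − d_{j−1} where d_j = dim ker(N^j) (with d_0 = 0). Computing the differences gives [2, 1, 1].
The number of blocks of size exactly k is (#blocks of size ≥ k) − (#blocks of size ≥ k + 1), so the partition is: 1 block(s) of size 1, 1 block(s) of size 3.
In nonincreasing order the block sizes are [3, 1].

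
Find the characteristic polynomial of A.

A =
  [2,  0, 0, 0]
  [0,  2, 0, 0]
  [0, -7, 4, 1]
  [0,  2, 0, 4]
x^4 - 12*x^3 + 52*x^2 - 96*x + 64

Expanding det(x·I − A) (e.g. by cofactor expansion or by noting that A is similar to its Jordan form J, which has the same characteristic polynomial as A) gives
  χ_A(x) = x^4 - 12*x^3 + 52*x^2 - 96*x + 64
which factors as (x - 4)^2*(x - 2)^2. The eigenvalues (with algebraic multiplicities) are λ = 2 with multiplicity 2, λ = 4 with multiplicity 2.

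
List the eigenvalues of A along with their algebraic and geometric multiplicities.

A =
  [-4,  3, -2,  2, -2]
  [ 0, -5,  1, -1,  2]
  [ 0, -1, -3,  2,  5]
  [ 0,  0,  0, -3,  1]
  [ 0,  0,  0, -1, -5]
λ = -4: alg = 5, geom = 2

Step 1 — factor the characteristic polynomial to read off the algebraic multiplicities:
  χ_A(x) = (x + 4)^5

Step 2 — compute geometric multiplicities via the rank-nullity identity g(λ) = n − rank(A − λI):
  rank(A − (-4)·I) = 3, so dim ker(A − (-4)·I) = n − 3 = 2

Summary:
  λ = -4: algebraic multiplicity = 5, geometric multiplicity = 2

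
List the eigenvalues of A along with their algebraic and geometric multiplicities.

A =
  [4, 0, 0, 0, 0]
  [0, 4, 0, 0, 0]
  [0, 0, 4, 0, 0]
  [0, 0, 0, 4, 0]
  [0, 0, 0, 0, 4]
λ = 4: alg = 5, geom = 5

Step 1 — factor the characteristic polynomial to read off the algebraic multiplicities:
  χ_A(x) = (x - 4)^5

Step 2 — compute geometric multiplicities via the rank-nullity identity g(λ) = n − rank(A − λI):
  rank(A − (4)·I) = 0, so dim ker(A − (4)·I) = n − 0 = 5

Summary:
  λ = 4: algebraic multiplicity = 5, geometric multiplicity = 5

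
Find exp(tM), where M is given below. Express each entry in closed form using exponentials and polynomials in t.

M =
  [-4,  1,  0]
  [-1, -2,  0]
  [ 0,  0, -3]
e^{tM} =
  [-t*exp(-3*t) + exp(-3*t), t*exp(-3*t), 0]
  [-t*exp(-3*t), t*exp(-3*t) + exp(-3*t), 0]
  [0, 0, exp(-3*t)]

Strategy: write M = P · J · P⁻¹ where J is a Jordan canonical form, so e^{tM} = P · e^{tJ} · P⁻¹, and e^{tJ} can be computed block-by-block.

M has Jordan form
J =
  [-3,  1,  0]
  [ 0, -3,  0]
  [ 0,  0, -3]
(up to reordering of blocks).

Per-block formulas:
  For a 2×2 Jordan block J_2(-3): exp(t · J_2(-3)) = e^(-3t)·(I + t·N), where N is the 2×2 nilpotent shift.
  For a 1×1 block at λ = -3: exp(t · [-3]) = [e^(-3t)].

After assembling e^{tJ} and conjugating by P, we get:

e^{tM} =
  [-t*exp(-3*t) + exp(-3*t), t*exp(-3*t), 0]
  [-t*exp(-3*t), t*exp(-3*t) + exp(-3*t), 0]
  [0, 0, exp(-3*t)]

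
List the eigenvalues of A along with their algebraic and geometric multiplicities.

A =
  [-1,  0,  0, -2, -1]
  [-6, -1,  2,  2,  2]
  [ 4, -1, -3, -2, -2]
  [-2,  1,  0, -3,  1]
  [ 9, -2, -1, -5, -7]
λ = -3: alg = 5, geom = 2

Step 1 — factor the characteristic polynomial to read off the algebraic multiplicities:
  χ_A(x) = (x + 3)^5

Step 2 — compute geometric multiplicities via the rank-nullity identity g(λ) = n − rank(A − λI):
  rank(A − (-3)·I) = 3, so dim ker(A − (-3)·I) = n − 3 = 2

Summary:
  λ = -3: algebraic multiplicity = 5, geometric multiplicity = 2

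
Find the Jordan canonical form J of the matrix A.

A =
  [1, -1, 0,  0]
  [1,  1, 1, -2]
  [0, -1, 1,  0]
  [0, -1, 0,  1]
J_3(1) ⊕ J_1(1)

The characteristic polynomial is
  det(x·I − A) = x^4 - 4*x^3 + 6*x^2 - 4*x + 1 = (x - 1)^4

Eigenvalues and multiplicities (the geometric multiplicity of λ is n − rank(A − λI), which equals the number of Jordan blocks for λ):
  λ = 1: algebraic multiplicity = 4, geometric multiplicity = 2

Determining the block sizes for each eigenvalue:
  λ = 1: with am = 4 and gm = 2, the partition is not yet determined (e.g. several partitions of 4 into 2 parts exist). Let N = A − (1)·I. Computing rank(N^1) = 2, rank(N^2) = 1, rank(N^3) = 0; the number of blocks of size ≥ j is rank(N^{j−1}) − rank(N^j), giving [2, 1, 1]. So we have 1 block(s) of size 3, 1 block(s) of size 1 → block sizes [3, 1]

Assembling the blocks gives a Jordan form
J =
  [1, 1, 0, 0]
  [0, 1, 1, 0]
  [0, 0, 1, 0]
  [0, 0, 0, 1]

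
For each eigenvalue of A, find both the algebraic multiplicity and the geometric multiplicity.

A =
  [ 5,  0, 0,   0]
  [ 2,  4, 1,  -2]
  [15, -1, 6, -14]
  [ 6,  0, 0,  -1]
λ = -1: alg = 1, geom = 1; λ = 5: alg = 3, geom = 1

Step 1 — factor the characteristic polynomial to read off the algebraic multiplicities:
  χ_A(x) = (x - 5)^3*(x + 1)

Step 2 — compute geometric multiplicities via the rank-nullity identity g(λ) = n − rank(A − λI):
  rank(A − (-1)·I) = 3, so dim ker(A − (-1)·I) = n − 3 = 1
  rank(A − (5)·I) = 3, so dim ker(A − (5)·I) = n − 3 = 1

Summary:
  λ = -1: algebraic multiplicity = 1, geometric multiplicity = 1
  λ = 5: algebraic multiplicity = 3, geometric multiplicity = 1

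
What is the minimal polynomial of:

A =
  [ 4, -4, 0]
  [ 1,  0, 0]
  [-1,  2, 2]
x^2 - 4*x + 4

The characteristic polynomial is χ_A(x) = (x - 2)^3, so the eigenvalues are known. The minimal polynomial is
  m_A(x) = Π_λ (x − λ)^{k_λ}
where k_λ is the size of the *largest* Jordan block for λ (equivalently, the smallest k with (A − λI)^k v = 0 for every generalised eigenvector v of λ).

  λ = 2: largest Jordan block has size 2, contributing (x − 2)^2

So m_A(x) = (x - 2)^2 = x^2 - 4*x + 4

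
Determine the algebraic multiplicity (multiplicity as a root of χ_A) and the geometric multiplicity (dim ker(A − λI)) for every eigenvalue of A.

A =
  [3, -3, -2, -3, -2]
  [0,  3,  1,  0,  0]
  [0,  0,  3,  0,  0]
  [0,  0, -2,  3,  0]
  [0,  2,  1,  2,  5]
λ = 3: alg = 4, geom = 2; λ = 5: alg = 1, geom = 1

Step 1 — factor the characteristic polynomial to read off the algebraic multiplicities:
  χ_A(x) = (x - 5)*(x - 3)^4

Step 2 — compute geometric multiplicities via the rank-nullity identity g(λ) = n − rank(A − λI):
  rank(A − (3)·I) = 3, so dim ker(A − (3)·I) = n − 3 = 2
  rank(A − (5)·I) = 4, so dim ker(A − (5)·I) = n − 4 = 1

Summary:
  λ = 3: algebraic multiplicity = 4, geometric multiplicity = 2
  λ = 5: algebraic multiplicity = 1, geometric multiplicity = 1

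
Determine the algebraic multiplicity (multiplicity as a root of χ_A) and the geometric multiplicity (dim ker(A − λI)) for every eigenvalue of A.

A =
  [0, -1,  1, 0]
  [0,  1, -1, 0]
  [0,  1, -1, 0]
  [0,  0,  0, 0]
λ = 0: alg = 4, geom = 3

Step 1 — factor the characteristic polynomial to read off the algebraic multiplicities:
  χ_A(x) = x^4

Step 2 — compute geometric multiplicities via the rank-nullity identity g(λ) = n − rank(A − λI):
  rank(A − (0)·I) = 1, so dim ker(A − (0)·I) = n − 1 = 3

Summary:
  λ = 0: algebraic multiplicity = 4, geometric multiplicity = 3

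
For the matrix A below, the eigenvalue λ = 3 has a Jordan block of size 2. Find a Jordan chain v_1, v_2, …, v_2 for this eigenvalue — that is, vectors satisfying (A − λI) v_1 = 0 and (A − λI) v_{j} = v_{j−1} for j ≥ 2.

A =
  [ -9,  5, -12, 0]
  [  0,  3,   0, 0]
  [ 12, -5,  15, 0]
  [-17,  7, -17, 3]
A Jordan chain for λ = 3 of length 2:
v_1 = (-12, 0, 12, -17)ᵀ
v_2 = (1, 0, 0, 0)ᵀ

Let N = A − (3)·I. We want v_2 with N^2 v_2 = 0 but N^1 v_2 ≠ 0; then v_{j-1} := N · v_j for j = 2, …, 2.

Pick v_2 = (1, 0, 0, 0)ᵀ.
Then v_1 = N · v_2 = (-12, 0, 12, -17)ᵀ.

Sanity check: (A − (3)·I) v_1 = (0, 0, 0, 0)ᵀ = 0. ✓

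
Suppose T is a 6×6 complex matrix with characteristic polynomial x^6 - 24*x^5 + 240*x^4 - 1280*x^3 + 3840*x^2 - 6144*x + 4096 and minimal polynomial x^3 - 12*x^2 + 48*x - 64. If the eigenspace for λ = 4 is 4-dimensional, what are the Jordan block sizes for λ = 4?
Block sizes for λ = 4: [3, 1, 1, 1]

Step 1 — from the characteristic polynomial, algebraic multiplicity of λ = 4 is 6. From dim ker(T − (4)·I) = 4, there are exactly 4 Jordan blocks for λ = 4.
Step 2 — from the minimal polynomial, the factor (x − 4)^3 tells us the largest block for λ = 4 has size 3.
Step 3 — with total size 6, 4 blocks, and largest block 3, the block sizes (in nonincreasing order) are [3, 1, 1, 1].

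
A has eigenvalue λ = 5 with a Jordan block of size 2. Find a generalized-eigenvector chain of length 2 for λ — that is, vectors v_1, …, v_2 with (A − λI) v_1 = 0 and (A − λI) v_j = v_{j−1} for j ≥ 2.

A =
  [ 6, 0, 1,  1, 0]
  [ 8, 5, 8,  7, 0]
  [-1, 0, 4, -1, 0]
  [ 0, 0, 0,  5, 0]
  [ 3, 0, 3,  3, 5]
A Jordan chain for λ = 5 of length 2:
v_1 = (1, 8, -1, 0, 3)ᵀ
v_2 = (1, 0, 0, 0, 0)ᵀ

Let N = A − (5)·I. We want v_2 with N^2 v_2 = 0 but N^1 v_2 ≠ 0; then v_{j-1} := N · v_j for j = 2, …, 2.

Pick v_2 = (1, 0, 0, 0, 0)ᵀ.
Then v_1 = N · v_2 = (1, 8, -1, 0, 3)ᵀ.

Sanity check: (A − (5)·I) v_1 = (0, 0, 0, 0, 0)ᵀ = 0. ✓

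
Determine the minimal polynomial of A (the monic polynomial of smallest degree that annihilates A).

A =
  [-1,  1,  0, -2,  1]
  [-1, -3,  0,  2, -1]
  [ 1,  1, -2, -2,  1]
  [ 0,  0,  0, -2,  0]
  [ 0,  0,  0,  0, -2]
x^2 + 4*x + 4

The characteristic polynomial is χ_A(x) = (x + 2)^5, so the eigenvalues are known. The minimal polynomial is
  m_A(x) = Π_λ (x − λ)^{k_λ}
where k_λ is the size of the *largest* Jordan block for λ (equivalently, the smallest k with (A − λI)^k v = 0 for every generalised eigenvector v of λ).

  λ = -2: largest Jordan block has size 2, contributing (x + 2)^2

So m_A(x) = (x + 2)^2 = x^2 + 4*x + 4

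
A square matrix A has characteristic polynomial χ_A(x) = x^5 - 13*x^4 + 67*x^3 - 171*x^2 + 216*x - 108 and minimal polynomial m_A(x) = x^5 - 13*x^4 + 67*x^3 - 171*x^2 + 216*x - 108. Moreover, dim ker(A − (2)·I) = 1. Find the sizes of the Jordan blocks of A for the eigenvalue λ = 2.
Block sizes for λ = 2: [2]

Step 1 — from the characteristic polynomial, algebraic multiplicity of λ = 2 is 2. From dim ker(A − (2)·I) = 1, there are exactly 1 Jordan blocks for λ = 2.
Step 2 — from the minimal polynomial, the factor (x − 2)^2 tells us the largest block for λ = 2 has size 2.
Step 3 — with total size 2, 1 blocks, and largest block 2, the block sizes (in nonincreasing order) are [2].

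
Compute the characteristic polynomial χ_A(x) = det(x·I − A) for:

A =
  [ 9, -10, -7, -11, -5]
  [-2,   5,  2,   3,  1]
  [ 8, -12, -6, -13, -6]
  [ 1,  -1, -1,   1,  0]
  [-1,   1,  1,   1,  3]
x^5 - 12*x^4 + 57*x^3 - 134*x^2 + 156*x - 72

Expanding det(x·I − A) (e.g. by cofactor expansion or by noting that A is similar to its Jordan form J, which has the same characteristic polynomial as A) gives
  χ_A(x) = x^5 - 12*x^4 + 57*x^3 - 134*x^2 + 156*x - 72
which factors as (x - 3)^2*(x - 2)^3. The eigenvalues (with algebraic multiplicities) are λ = 2 with multiplicity 3, λ = 3 with multiplicity 2.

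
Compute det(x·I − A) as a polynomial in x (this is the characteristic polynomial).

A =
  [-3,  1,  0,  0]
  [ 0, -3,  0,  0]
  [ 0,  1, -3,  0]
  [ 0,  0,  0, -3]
x^4 + 12*x^3 + 54*x^2 + 108*x + 81

Expanding det(x·I − A) (e.g. by cofactor expansion or by noting that A is similar to its Jordan form J, which has the same characteristic polynomial as A) gives
  χ_A(x) = x^4 + 12*x^3 + 54*x^2 + 108*x + 81
which factors as (x + 3)^4. The eigenvalues (with algebraic multiplicities) are λ = -3 with multiplicity 4.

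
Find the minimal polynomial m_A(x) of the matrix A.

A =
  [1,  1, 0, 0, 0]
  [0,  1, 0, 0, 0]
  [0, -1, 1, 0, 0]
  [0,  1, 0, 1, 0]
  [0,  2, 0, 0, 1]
x^2 - 2*x + 1

The characteristic polynomial is χ_A(x) = (x - 1)^5, so the eigenvalues are known. The minimal polynomial is
  m_A(x) = Π_λ (x − λ)^{k_λ}
where k_λ is the size of the *largest* Jordan block for λ (equivalently, the smallest k with (A − λI)^k v = 0 for every generalised eigenvector v of λ).

  λ = 1: largest Jordan block has size 2, contributing (x − 1)^2

So m_A(x) = (x - 1)^2 = x^2 - 2*x + 1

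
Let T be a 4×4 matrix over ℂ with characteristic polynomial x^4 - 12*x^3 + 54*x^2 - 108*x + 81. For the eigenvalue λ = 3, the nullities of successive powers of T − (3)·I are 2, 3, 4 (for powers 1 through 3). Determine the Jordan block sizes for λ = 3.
Block sizes for λ = 3: [3, 1]

From the dimensions of kernels of powers, the number of Jordan blocks of size at least j is d_j − d_{j−1} where d_j = dim ker(N^j) (with d_0 = 0). Computing the differences gives [2, 1, 1].
The number of blocks of size exactly k is (#blocks of size ≥ k) − (#blocks of size ≥ k + 1), so the partition is: 1 block(s) of size 1, 1 block(s) of size 3.
In nonincreasing order the block sizes are [3, 1].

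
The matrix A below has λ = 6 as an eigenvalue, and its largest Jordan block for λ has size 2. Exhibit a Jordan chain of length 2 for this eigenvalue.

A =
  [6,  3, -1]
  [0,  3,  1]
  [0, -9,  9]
A Jordan chain for λ = 6 of length 2:
v_1 = (3, -3, -9)ᵀ
v_2 = (0, 1, 0)ᵀ

Let N = A − (6)·I. We want v_2 with N^2 v_2 = 0 but N^1 v_2 ≠ 0; then v_{j-1} := N · v_j for j = 2, …, 2.

Pick v_2 = (0, 1, 0)ᵀ.
Then v_1 = N · v_2 = (3, -3, -9)ᵀ.

Sanity check: (A − (6)·I) v_1 = (0, 0, 0)ᵀ = 0. ✓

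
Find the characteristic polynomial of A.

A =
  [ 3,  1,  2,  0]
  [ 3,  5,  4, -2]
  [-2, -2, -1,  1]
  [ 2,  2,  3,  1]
x^4 - 8*x^3 + 24*x^2 - 32*x + 16

Expanding det(x·I − A) (e.g. by cofactor expansion or by noting that A is similar to its Jordan form J, which has the same characteristic polynomial as A) gives
  χ_A(x) = x^4 - 8*x^3 + 24*x^2 - 32*x + 16
which factors as (x - 2)^4. The eigenvalues (with algebraic multiplicities) are λ = 2 with multiplicity 4.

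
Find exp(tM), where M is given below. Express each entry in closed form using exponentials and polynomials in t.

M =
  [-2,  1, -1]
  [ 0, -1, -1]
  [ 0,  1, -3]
e^{tM} =
  [exp(-2*t), t*exp(-2*t), -t*exp(-2*t)]
  [0, t*exp(-2*t) + exp(-2*t), -t*exp(-2*t)]
  [0, t*exp(-2*t), -t*exp(-2*t) + exp(-2*t)]

Strategy: write M = P · J · P⁻¹ where J is a Jordan canonical form, so e^{tM} = P · e^{tJ} · P⁻¹, and e^{tJ} can be computed block-by-block.

M has Jordan form
J =
  [-2,  1,  0]
  [ 0, -2,  0]
  [ 0,  0, -2]
(up to reordering of blocks).

Per-block formulas:
  For a 1×1 block at λ = -2: exp(t · [-2]) = [e^(-2t)].
  For a 2×2 Jordan block J_2(-2): exp(t · J_2(-2)) = e^(-2t)·(I + t·N), where N is the 2×2 nilpotent shift.

After assembling e^{tJ} and conjugating by P, we get:

e^{tM} =
  [exp(-2*t), t*exp(-2*t), -t*exp(-2*t)]
  [0, t*exp(-2*t) + exp(-2*t), -t*exp(-2*t)]
  [0, t*exp(-2*t), -t*exp(-2*t) + exp(-2*t)]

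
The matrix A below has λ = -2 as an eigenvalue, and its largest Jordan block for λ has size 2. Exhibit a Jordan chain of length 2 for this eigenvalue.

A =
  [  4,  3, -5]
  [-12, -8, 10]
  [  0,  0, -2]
A Jordan chain for λ = -2 of length 2:
v_1 = (6, -12, 0)ᵀ
v_2 = (1, 0, 0)ᵀ

Let N = A − (-2)·I. We want v_2 with N^2 v_2 = 0 but N^1 v_2 ≠ 0; then v_{j-1} := N · v_j for j = 2, …, 2.

Pick v_2 = (1, 0, 0)ᵀ.
Then v_1 = N · v_2 = (6, -12, 0)ᵀ.

Sanity check: (A − (-2)·I) v_1 = (0, 0, 0)ᵀ = 0. ✓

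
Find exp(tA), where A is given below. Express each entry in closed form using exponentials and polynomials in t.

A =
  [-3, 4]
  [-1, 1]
e^{tA} =
  [-2*t*exp(-t) + exp(-t), 4*t*exp(-t)]
  [-t*exp(-t), 2*t*exp(-t) + exp(-t)]

Strategy: write A = P · J · P⁻¹ where J is a Jordan canonical form, so e^{tA} = P · e^{tJ} · P⁻¹, and e^{tJ} can be computed block-by-block.

A has Jordan form
J =
  [-1,  1]
  [ 0, -1]
(up to reordering of blocks).

Per-block formulas:
  For a 2×2 Jordan block J_2(-1): exp(t · J_2(-1)) = e^(-1t)·(I + t·N), where N is the 2×2 nilpotent shift.

After assembling e^{tJ} and conjugating by P, we get:

e^{tA} =
  [-2*t*exp(-t) + exp(-t), 4*t*exp(-t)]
  [-t*exp(-t), 2*t*exp(-t) + exp(-t)]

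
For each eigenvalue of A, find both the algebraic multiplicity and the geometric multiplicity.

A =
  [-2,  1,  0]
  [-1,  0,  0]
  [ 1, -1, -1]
λ = -1: alg = 3, geom = 2

Step 1 — factor the characteristic polynomial to read off the algebraic multiplicities:
  χ_A(x) = (x + 1)^3

Step 2 — compute geometric multiplicities via the rank-nullity identity g(λ) = n − rank(A − λI):
  rank(A − (-1)·I) = 1, so dim ker(A − (-1)·I) = n − 1 = 2

Summary:
  λ = -1: algebraic multiplicity = 3, geometric multiplicity = 2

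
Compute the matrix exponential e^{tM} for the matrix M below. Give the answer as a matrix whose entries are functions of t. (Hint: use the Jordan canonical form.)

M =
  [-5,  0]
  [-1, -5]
e^{tM} =
  [exp(-5*t), 0]
  [-t*exp(-5*t), exp(-5*t)]

Strategy: write M = P · J · P⁻¹ where J is a Jordan canonical form, so e^{tM} = P · e^{tJ} · P⁻¹, and e^{tJ} can be computed block-by-block.

M has Jordan form
J =
  [-5,  1]
  [ 0, -5]
(up to reordering of blocks).

Per-block formulas:
  For a 2×2 Jordan block J_2(-5): exp(t · J_2(-5)) = e^(-5t)·(I + t·N), where N is the 2×2 nilpotent shift.

After assembling e^{tJ} and conjugating by P, we get:

e^{tM} =
  [exp(-5*t), 0]
  [-t*exp(-5*t), exp(-5*t)]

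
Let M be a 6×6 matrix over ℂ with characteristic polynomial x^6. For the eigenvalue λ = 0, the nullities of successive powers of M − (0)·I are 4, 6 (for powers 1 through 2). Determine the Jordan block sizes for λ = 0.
Block sizes for λ = 0: [2, 2, 1, 1]

From the dimensions of kernels of powers, the number of Jordan blocks of size at least j is d_j − d_{j−1} where d_j = dim ker(N^j) (with d_0 = 0). Computing the differences gives [4, 2].
The number of blocks of size exactly k is (#blocks of size ≥ k) − (#blocks of size ≥ k + 1), so the partition is: 2 block(s) of size 1, 2 block(s) of size 2.
In nonincreasing order the block sizes are [2, 2, 1, 1].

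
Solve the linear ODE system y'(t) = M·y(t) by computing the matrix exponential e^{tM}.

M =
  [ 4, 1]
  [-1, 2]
e^{tM} =
  [t*exp(3*t) + exp(3*t), t*exp(3*t)]
  [-t*exp(3*t), -t*exp(3*t) + exp(3*t)]

Strategy: write M = P · J · P⁻¹ where J is a Jordan canonical form, so e^{tM} = P · e^{tJ} · P⁻¹, and e^{tJ} can be computed block-by-block.

M has Jordan form
J =
  [3, 1]
  [0, 3]
(up to reordering of blocks).

Per-block formulas:
  For a 2×2 Jordan block J_2(3): exp(t · J_2(3)) = e^(3t)·(I + t·N), where N is the 2×2 nilpotent shift.

After assembling e^{tJ} and conjugating by P, we get:

e^{tM} =
  [t*exp(3*t) + exp(3*t), t*exp(3*t)]
  [-t*exp(3*t), -t*exp(3*t) + exp(3*t)]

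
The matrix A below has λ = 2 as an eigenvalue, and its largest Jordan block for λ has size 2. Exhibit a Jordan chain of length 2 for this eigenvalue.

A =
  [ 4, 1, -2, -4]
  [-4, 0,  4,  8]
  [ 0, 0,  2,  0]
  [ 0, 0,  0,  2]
A Jordan chain for λ = 2 of length 2:
v_1 = (2, -4, 0, 0)ᵀ
v_2 = (1, 0, 0, 0)ᵀ

Let N = A − (2)·I. We want v_2 with N^2 v_2 = 0 but N^1 v_2 ≠ 0; then v_{j-1} := N · v_j for j = 2, …, 2.

Pick v_2 = (1, 0, 0, 0)ᵀ.
Then v_1 = N · v_2 = (2, -4, 0, 0)ᵀ.

Sanity check: (A − (2)·I) v_1 = (0, 0, 0, 0)ᵀ = 0. ✓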